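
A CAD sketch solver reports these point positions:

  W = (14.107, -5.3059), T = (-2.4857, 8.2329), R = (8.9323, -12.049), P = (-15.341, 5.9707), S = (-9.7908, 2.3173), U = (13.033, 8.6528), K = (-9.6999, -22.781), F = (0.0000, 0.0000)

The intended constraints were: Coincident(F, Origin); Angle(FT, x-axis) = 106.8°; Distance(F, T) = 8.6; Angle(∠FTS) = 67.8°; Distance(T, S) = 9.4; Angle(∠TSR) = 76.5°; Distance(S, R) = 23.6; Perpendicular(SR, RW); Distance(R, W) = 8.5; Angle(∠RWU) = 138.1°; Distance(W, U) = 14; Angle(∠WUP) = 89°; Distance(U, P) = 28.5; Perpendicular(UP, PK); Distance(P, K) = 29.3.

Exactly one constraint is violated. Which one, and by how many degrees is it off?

Perpendicular(UP, PK) — off by 5.70°.

F = (0.00, 0.00) ✓; FT at 106.8° ✓; |FT| = 8.600 ✓; ∠FTS = 67.80° ✓; |TS| = 9.400 ✓; ∠TSR = 76.50° ✓; |SR| = 23.60 ✓; ∠(SR, RW) = 90.00° ✓; |RW| = 8.500 ✓; ∠RWU = 138.1° ✓; |WU| = 14.00 ✓; ∠WUP = 89.00° ✓; |UP| = 28.50 ✓; ∠(UP, PK) = 95.70° ✗; |PK| = 29.30 ✓.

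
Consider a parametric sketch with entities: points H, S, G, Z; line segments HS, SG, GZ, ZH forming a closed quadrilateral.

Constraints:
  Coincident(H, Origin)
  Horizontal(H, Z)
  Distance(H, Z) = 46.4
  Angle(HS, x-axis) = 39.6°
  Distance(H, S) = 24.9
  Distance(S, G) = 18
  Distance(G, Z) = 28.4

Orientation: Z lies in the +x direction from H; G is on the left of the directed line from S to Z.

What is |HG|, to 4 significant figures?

42.83

Checks: |SG| = 18.00 ✓; |GZ| = 28.40 ✓.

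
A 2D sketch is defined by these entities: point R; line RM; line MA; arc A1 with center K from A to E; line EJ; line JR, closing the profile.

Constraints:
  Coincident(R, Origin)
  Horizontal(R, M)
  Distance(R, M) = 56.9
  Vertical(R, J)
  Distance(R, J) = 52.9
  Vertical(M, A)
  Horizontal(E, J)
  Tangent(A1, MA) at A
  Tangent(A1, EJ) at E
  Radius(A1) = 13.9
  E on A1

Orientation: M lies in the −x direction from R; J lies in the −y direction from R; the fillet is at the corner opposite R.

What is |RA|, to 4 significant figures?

68.98

The virtual corner opposite R is at (-56.90, -52.90). Since A1 is tangent to MA there, KA ⟂ MA and the tangent condition forces KE to be normal to EJ, with radius 13.9, so the center K sits 13.9 in from both sides at K = (-43.00, -39.00). That places the tangent points at A = (-56.90, -39.00) on MA and E = (-43.00, -52.90) on EJ. Then |RA| = |A − R| = 68.98.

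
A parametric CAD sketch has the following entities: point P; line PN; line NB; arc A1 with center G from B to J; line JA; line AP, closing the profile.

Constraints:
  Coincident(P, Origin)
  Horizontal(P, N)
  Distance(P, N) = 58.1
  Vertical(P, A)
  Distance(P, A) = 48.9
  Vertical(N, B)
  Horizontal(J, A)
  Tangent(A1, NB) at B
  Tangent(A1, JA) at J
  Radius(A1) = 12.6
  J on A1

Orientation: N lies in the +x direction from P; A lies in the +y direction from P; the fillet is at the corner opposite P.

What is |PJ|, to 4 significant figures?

66.79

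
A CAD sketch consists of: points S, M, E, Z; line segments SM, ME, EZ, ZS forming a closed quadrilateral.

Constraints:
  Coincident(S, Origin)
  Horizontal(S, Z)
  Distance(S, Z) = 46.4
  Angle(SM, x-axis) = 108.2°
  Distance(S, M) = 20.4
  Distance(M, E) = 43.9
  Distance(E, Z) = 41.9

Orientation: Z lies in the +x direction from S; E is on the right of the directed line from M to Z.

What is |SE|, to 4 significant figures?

23.60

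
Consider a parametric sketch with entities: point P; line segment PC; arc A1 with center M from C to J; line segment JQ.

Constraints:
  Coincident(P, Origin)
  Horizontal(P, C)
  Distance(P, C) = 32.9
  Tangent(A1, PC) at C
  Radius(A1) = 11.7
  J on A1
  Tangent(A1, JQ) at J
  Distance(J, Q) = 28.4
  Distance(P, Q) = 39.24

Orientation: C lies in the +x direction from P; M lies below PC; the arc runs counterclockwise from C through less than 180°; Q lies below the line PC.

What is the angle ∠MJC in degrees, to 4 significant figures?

52.03°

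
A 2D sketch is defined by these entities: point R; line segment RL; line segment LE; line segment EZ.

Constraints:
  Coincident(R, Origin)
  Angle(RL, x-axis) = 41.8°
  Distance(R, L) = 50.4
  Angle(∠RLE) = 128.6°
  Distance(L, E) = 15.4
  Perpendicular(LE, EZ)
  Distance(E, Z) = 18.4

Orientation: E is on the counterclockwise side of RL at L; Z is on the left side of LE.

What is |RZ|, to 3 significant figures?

51.3

R is at the origin; RL runs at 41.8° with length 50.4, so L = 50.4·(cos 41.8°, sin 41.8°) = (37.6, 33.6). ∠RLE = 128.6°, so LE runs at 41.8° + (180° − 128.6°) = 93.2° from the x-axis; with |LE| = 15.4, E = L + 15.4·(cos 93.2°, sin 93.2°) = (36.7, 49.0). LE ⟂ EZ; with |EZ| = 18.4 on the left of LE, Z = E + 18.4·(-0.998, -0.0558) = (18.3, 47.9). Then |RZ| = |Z − R| = 51.3.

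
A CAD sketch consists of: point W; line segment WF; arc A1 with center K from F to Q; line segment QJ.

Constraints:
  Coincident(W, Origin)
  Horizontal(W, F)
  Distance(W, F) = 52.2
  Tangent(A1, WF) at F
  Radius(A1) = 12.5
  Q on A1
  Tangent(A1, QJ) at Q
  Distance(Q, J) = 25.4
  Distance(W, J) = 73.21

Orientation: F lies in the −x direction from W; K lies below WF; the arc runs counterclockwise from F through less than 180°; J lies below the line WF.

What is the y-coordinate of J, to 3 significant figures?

-39.1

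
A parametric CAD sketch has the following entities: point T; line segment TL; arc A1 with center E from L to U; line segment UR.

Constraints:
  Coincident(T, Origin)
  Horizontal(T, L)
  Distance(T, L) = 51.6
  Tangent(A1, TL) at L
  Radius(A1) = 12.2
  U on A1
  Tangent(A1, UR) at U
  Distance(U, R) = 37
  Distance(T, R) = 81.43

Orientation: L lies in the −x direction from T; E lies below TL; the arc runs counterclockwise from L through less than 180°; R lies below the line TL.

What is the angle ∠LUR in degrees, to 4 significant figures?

136.2°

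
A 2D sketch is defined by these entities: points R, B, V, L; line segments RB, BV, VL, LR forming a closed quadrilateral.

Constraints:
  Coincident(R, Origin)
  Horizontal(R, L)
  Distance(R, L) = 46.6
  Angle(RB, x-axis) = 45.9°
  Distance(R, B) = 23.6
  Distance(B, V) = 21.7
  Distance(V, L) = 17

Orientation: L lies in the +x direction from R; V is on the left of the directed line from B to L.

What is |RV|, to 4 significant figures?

40.74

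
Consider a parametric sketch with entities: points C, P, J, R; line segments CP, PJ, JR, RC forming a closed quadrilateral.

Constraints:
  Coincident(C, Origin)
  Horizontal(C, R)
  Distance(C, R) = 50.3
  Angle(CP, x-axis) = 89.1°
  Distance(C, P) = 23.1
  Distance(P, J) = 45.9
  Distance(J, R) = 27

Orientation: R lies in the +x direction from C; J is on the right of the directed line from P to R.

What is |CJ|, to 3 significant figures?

30.7

Checks: |PJ| = 45.90 ✓; |JR| = 27.00 ✓.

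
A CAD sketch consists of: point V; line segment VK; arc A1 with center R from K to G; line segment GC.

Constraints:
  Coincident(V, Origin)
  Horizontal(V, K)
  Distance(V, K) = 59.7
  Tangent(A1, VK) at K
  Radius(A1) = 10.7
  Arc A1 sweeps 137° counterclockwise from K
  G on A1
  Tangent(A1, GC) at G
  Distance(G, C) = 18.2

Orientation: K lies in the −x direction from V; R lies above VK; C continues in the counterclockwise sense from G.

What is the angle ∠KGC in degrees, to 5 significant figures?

111.50°

On A1, K sits at bearing -90° from R; a 137° counterclockwise sweep puts G at bearing 47°, so G = R + 10.7·(cos 47°, sin 47°) = (-52.403, 18.525). A1 meets GC tangentially, so RG is at right angles to GC, so GC runs along (−sin 47°, cos 47°); with |GC| = 18.2, C = (-65.713, 30.938). Then cos ∠KGC = GK·GC / (|GK||GC|), giving 111.50°.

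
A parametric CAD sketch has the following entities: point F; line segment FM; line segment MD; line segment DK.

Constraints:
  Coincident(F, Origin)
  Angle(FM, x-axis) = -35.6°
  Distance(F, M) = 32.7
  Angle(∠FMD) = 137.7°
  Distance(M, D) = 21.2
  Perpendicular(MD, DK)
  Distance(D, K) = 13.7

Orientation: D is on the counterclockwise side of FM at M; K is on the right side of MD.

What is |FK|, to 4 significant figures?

57.75

F is at the origin; FM runs at -35.6° with length 32.7, so M = 32.7·(cos -35.6°, sin -35.6°) = (26.59, -19.04). ∠FMD = 137.7°, so MD runs at -35.6° + (180° − 137.7°) = 6.700° from the x-axis; with |MD| = 21.2, D = M + 21.2·(cos 6.700°, sin 6.700°) = (47.64, -16.56). MD is perpendicular to DK; with |DK| = 13.7 on the right of MD, K = D + 13.7·(0.1167, -0.9932) = (49.24, -30.17). Then |FK| = |K − F| = 57.75.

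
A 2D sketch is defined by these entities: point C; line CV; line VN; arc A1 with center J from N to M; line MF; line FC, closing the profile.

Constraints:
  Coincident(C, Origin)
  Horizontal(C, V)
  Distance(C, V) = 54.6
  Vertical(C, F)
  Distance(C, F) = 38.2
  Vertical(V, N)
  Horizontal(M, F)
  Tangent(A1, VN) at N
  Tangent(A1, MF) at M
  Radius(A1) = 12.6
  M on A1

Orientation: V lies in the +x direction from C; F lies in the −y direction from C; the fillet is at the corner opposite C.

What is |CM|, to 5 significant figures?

56.774

The virtual corner opposite C is at (54.600, -38.200). A1 meets VN tangentially, so JN is at right angles to VN and since A1 is tangent to MF there, JM ⟂ MF, with radius 12.6, so the center J sits 12.6 in from both sides at J = (42.000, -25.600). That places the tangent points at N = (54.600, -25.600) on VN and M = (42.000, -38.200) on MF. Then |CM| = |M − C| = 56.774.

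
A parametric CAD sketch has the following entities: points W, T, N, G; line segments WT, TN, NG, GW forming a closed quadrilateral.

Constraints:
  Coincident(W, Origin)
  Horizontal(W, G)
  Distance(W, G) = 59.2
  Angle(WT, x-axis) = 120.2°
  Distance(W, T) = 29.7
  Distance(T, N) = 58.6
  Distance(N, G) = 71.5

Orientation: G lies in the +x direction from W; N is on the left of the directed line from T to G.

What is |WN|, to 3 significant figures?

70.8

W is at the origin; WG is horizontal with |WG| = 59.2 and G in +x, so G = (59.2, 0). WT runs at 120.2° with |WT| = 29.7, so T = (-14.9, 25.7). N is determined by |TN| = 58.6 and |NG| = 71.5 together: it lies at the intersection of circle(T, 58.6) and circle(G, 71.5). With |TG| = 78.5, the foot of the radical line on TG is 28.5 from T and the perpendicular offset is √(58.6² − 28.5²) = 51.2. Taking the left-of-TG solution: N = (28.8, 64.7).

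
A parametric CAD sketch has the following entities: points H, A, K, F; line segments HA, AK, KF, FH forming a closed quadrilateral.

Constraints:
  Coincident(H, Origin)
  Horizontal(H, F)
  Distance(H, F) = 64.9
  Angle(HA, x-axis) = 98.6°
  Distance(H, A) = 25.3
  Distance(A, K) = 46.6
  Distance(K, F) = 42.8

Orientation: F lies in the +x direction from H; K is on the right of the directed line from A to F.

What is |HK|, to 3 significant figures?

27.0

Checks: |AK| = 46.60 ✓; |KF| = 42.80 ✓.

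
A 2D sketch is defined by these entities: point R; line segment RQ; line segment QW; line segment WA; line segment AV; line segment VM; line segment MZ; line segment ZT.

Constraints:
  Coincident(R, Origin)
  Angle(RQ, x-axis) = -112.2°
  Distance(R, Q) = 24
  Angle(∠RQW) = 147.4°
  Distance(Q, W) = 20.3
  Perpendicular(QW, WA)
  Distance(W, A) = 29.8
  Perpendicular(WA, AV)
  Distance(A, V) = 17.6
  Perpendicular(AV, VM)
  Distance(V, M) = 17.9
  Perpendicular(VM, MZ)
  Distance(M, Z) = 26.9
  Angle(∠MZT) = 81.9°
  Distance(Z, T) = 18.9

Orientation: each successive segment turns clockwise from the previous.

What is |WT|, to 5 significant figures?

31.323

R is at the origin; RQ runs at -112.2° with length 24.0, so Q = (-9.0682, -22.221). ∠RQW = 147.4° gives QW at -144.80° from the x-axis; with |QW| = 20.3, W = (-25.656, -33.922). The perpendicularity gives WA at right angles to QW, so WA runs at 125.20°; with |WA| = 29.8, A = (-42.834, -9.5716). WA ⟂ AV, so AV runs at 35.200°; with |AV| = 17.6, V = (-28.452, 0.57366). AV ⟂ VM, so VM runs at -54.800°; with |VM| = 17.9, M = (-18.134, -14.053). VM ⟂ MZ, so MZ runs at -144.80°; with |MZ| = 26.9, Z = (-40.115, -29.559). ∠MZT = 81.9° gives ZT at 117.10° from the x-axis; with |ZT| = 18.9, T = (-48.725, -12.734). Then |WT| = |T − W| = 31.323.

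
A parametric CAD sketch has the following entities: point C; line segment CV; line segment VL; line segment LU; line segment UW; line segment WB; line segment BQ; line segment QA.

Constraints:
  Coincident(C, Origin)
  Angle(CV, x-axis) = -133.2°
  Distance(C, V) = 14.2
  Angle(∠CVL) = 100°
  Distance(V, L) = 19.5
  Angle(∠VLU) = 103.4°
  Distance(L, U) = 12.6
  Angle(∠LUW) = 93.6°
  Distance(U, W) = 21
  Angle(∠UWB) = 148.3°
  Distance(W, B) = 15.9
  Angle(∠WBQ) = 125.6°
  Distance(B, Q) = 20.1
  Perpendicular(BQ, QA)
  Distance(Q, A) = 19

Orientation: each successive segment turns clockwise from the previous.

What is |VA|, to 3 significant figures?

11.5

C is at the origin; CV runs at -133.2° with length 14.2, so V = (-9.72, -10.4). ∠CVL = 100.0° gives VL at 147° from the x-axis; with |VL| = 19.5, L = (-26.0, 0.326). ∠VLU = 103.4° gives LU at 70.2° from the x-axis; with |LU| = 12.6, U = (-21.8, 12.2). ∠LUW = 93.6° gives UW at -16.2° from the x-axis; with |UW| = 21.0, W = (-1.60, 6.32). ∠UWB = 148.3° gives WB at -47.9° from the x-axis; with |WB| = 15.9, B = (9.06, -5.48). ∠WBQ = 125.6° gives BQ at -102° from the x-axis; with |BQ| = 20.1, Q = (4.77, -25.1). BQ ⟂ QA, so QA runs at 168°; with |QA| = 19.0, A = (-13.8, -21.1). Then |VA| = |A − V| = 11.5.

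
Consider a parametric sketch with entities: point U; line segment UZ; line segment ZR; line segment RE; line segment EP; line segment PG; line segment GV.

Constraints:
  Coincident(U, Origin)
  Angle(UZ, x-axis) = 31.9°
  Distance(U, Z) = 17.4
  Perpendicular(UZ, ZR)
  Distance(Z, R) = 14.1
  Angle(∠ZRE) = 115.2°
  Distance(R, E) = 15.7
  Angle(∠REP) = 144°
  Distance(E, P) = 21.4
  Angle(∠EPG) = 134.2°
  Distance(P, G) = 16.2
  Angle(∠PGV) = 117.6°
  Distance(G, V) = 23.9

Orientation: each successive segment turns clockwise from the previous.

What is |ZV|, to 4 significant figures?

37.04

U is at the origin; UZ runs at 31.9° with length 17.4, so Z = (14.77, 9.195). The perpendicularity gives ZR at right angles to UZ, so ZR runs at -58.10°; with |ZR| = 14.1, R = (22.22, -2.776). ∠ZRE = 115.2° gives RE at -122.9° from the x-axis; with |RE| = 15.7, E = (13.70, -15.96). ∠REP = 144.0° gives EP at -158.9° from the x-axis; with |EP| = 21.4, P = (-6.270, -23.66). ∠EPG = 134.2° gives PG at 155.3° from the x-axis; with |PG| = 16.2, G = (-20.99, -16.89). ∠PGV = 117.6° gives GV at 92.90° from the x-axis; with |GV| = 23.9, V = (-22.20, 6.977). Then |ZV| = |V − Z| = 37.04.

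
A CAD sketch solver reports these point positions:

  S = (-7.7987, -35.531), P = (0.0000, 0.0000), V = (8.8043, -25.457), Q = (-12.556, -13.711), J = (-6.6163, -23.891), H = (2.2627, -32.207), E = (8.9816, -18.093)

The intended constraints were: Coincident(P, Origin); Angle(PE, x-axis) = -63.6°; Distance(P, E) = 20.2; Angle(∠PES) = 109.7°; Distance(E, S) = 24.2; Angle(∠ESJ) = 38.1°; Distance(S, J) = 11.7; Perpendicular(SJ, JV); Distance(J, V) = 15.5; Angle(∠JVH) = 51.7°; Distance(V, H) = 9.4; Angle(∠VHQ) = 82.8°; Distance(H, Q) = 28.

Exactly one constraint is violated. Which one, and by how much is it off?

Distance(H, Q) = 28 — off by 4.30.

P = (0.00, 0.00) ✓; PE at -63.60° ✓; |PE| = 20.20 ✓; ∠PES = 109.7° ✓; |ES| = 24.20 ✓; ∠ESJ = 38.10° ✓; |SJ| = 11.70 ✓; ∠(SJ, JV) = 90.00° ✓; |JV| = 15.50 ✓; ∠JVH = 51.70° ✓; |VH| = 9.400 ✓; ∠VHQ = 82.80° ✓; |HQ| = 23.70 ✗.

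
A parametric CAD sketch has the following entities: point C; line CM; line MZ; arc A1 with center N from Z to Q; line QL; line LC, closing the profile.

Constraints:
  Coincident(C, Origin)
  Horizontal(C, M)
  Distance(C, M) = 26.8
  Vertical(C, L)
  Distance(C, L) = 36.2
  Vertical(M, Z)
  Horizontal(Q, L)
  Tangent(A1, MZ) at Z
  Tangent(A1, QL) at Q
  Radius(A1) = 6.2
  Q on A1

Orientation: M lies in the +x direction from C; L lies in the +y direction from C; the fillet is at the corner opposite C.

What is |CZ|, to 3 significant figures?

40.2

C is at the origin; CM is horizontal with |CM| = 26.8 and M on the +x side, so M = (26.8, 0.00). CL is vertical with |CL| = 36.2 and L on the +y side, so L = (0.00, 36.2). The virtual corner opposite C is at (26.8, 36.2). Since A1 is tangent to MZ there, NZ ⟂ MZ and A1 meets QL tangentially, so NQ is at right angles to QL, with radius 6.2, so the center N sits 6.2 in from both sides at N = (20.6, 30.0). That places the tangent points at Z = (26.8, 30.0) on MZ and Q = (20.6, 36.2) on QL. Then |CZ| = |Z − C| = 40.2.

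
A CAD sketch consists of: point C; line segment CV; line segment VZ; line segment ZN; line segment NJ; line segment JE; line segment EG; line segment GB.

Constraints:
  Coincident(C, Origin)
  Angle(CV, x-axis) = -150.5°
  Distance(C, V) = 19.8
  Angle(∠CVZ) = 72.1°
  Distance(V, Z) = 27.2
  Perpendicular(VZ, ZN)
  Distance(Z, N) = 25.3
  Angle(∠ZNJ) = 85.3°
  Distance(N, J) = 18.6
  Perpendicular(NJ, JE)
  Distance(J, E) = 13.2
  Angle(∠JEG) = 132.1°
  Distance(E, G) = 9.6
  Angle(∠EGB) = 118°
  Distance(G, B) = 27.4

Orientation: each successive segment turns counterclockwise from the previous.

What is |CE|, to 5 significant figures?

8.9985

C is at the origin; CV runs at -150.5° with length 19.8, so V = (-17.233, -9.7500). ∠CVZ = 72.1° gives VZ at -42.600° from the x-axis; with |VZ| = 27.2, Z = (2.7888, -28.161). The perpendicularity gives ZN at right angles to VZ, so ZN runs at 47.400°; with |ZN| = 25.3, N = (19.914, -9.5378). ∠ZNJ = 85.3° gives NJ at 142.10° from the x-axis; with |NJ| = 18.6, J = (5.2368, 1.8879). NJ is perpendicular to JE, so JE runs at -127.90°; with |JE| = 13.2, E = (-2.8718, -8.5280). Then |CE| = |E − C| = 8.9985.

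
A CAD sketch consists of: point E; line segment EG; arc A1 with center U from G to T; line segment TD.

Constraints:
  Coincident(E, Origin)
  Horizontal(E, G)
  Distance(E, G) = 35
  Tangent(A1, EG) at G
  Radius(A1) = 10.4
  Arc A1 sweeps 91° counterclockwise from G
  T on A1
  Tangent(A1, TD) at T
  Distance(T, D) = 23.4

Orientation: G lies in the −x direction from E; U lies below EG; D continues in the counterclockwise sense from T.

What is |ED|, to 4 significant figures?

56.38

E is at the origin; EG is horizontal with |EG| = 35.0 and G on the −x side, so G = (-35.00, 0.000). Tangency of A1 to EG means the radius UG is perpendicular to EG, so U = G + (0, -10.4) = (-35.00, -10.40). On A1, G sits at bearing 90° from U; a 91° counterclockwise sweep puts T at bearing 181°, so T = U + 10.4·(cos 181°, sin 181°) = (-45.40, -10.58). Since A1 is tangent to TD there, UT ⟂ TD, so TD runs along (−sin 181°, cos 181°); with |TD| = 23.4, D = (-44.99, -33.98). Then |ED| = |D − E| = 56.38.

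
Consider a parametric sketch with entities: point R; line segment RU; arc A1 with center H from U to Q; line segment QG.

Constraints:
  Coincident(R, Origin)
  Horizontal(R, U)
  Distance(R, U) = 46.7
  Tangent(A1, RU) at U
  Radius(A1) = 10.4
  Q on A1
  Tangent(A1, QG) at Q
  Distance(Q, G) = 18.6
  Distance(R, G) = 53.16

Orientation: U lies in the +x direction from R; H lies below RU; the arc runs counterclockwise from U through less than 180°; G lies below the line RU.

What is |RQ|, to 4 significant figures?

39.36

R is at the origin; R and U share the same y with |RU| = 46.7 and U on the +x side, so U = (46.70, 0.000). The tangent condition forces HU to be normal to RU, so H = U + (0, -10.4) = (46.70, -10.40). Since HQ ⟂ QG (tangency), |HG| = √(10.4² + 18.6²) = 21.31 regardless of where Q sits on A1. So G lies on both circle(R, 53.16) and circle(H, 21.31); the below-RU intersection is G = (42.92, -31.37). Q is the foot of the tangent from G: Q = (36.87, -13.78).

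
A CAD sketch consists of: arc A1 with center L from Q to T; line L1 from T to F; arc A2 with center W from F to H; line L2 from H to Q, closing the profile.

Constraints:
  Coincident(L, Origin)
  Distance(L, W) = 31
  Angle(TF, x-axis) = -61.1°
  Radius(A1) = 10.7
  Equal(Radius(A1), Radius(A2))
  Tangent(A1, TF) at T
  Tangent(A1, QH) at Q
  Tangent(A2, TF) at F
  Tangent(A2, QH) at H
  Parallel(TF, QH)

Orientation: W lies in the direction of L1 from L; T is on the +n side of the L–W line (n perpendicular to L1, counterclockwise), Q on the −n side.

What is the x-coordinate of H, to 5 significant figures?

5.6143

Tangency of A1 to both parallel lines with radius 10.7 puts T and Q at L ± 10.7·n: T = (9.3675, 5.1711), Q = (-9.3675, -5.1711). Equal radii place F and H the same way about W: F = W + 10.7·n = (24.349, -21.968), H = W − 10.7·n = (5.6143, -32.311). So H.x = 5.6143.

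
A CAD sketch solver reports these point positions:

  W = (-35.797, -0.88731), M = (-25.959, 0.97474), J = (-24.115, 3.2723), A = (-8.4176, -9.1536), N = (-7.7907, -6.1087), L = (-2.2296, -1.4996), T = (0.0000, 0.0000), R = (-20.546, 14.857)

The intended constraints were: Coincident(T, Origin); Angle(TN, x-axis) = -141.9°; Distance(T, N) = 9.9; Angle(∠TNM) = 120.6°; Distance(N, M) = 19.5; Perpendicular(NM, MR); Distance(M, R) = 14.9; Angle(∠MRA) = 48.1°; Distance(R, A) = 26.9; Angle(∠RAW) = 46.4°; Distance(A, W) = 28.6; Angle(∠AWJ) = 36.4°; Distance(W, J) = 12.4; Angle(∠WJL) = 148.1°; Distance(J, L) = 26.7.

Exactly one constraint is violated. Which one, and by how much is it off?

Distance(J, L) = 26.7 — off by 4.30.

T = (0.00, 0.00) ✓; TN at -141.9° ✓; |TN| = 9.900 ✓; ∠TNM = 120.6° ✓; |NM| = 19.50 ✓; ∠(NM, MR) = 90.00° ✓; |MR| = 14.90 ✓; ∠MRA = 48.10° ✓; |RA| = 26.90 ✓; ∠RAW = 46.40° ✓; |AW| = 28.60 ✓; ∠AWJ = 36.40° ✓; |WJ| = 12.40 ✓; ∠WJL = 148.1° ✓; |JL| = 22.40 ✗.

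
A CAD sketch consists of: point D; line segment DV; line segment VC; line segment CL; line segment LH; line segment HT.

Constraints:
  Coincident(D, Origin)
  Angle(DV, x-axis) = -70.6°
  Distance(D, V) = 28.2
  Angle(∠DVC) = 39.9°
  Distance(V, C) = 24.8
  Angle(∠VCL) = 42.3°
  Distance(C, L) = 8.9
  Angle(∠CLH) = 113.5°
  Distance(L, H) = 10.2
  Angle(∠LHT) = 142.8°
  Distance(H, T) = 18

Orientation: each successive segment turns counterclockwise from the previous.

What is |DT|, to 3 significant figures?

38.5

∠CLH = 113.5° gives LH at -86.3° from the x-axis; with |LH| = 10.2, H = (10.8, -17.6). ∠LHT = 142.8° gives HT at -49.1° from the x-axis; with |HT| = 18.0, T = (22.6, -31.2). Then |DT| = |T − D| = 38.5.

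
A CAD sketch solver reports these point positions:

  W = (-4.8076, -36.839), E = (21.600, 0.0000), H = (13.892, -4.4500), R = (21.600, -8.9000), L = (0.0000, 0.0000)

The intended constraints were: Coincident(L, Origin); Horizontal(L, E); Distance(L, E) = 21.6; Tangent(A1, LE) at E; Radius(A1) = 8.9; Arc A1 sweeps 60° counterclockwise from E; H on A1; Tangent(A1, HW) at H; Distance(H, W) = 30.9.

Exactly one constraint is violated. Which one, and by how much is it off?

Distance(H, W) = 30.9 — off by 6.50.

L = (0.00, 0.00) ✓; L.y = 0.00, E.y = 0.00 ✓; |LE| = 21.60 ✓; ∠(RE, EL) = 90.00° ✓; |RE| = 8.900 ✓; bearing(R→H) − bearing(R→E) = 60.00° ✓; |RH| = 8.900 ✓; ∠(RH, HW) = 90.00° ✓; |HW| = 37.40 ✗.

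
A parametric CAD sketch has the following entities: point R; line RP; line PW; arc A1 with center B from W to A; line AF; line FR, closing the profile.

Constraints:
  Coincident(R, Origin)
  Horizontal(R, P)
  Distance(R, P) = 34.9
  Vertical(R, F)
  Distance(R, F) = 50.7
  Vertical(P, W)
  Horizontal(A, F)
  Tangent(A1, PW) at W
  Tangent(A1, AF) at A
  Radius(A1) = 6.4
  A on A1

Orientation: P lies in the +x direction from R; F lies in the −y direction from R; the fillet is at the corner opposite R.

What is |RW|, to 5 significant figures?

56.396

R is at the origin; R and P share the same y with |RP| = 34.9 and P on the +x side, so P = (34.900, 0.0000). RF is vertical with |RF| = 50.7 and F on the −y side, so F = (0.0000, -50.700). The virtual corner opposite R is at (34.900, -50.700). A1 meets PW tangentially, so BW is at right angles to PW and A1 meets AF tangentially, so BA is at right angles to AF, with radius 6.4, so the center B sits 6.4 in from both sides at B = (28.500, -44.300). That places the tangent points at W = (34.900, -44.300) on PW and A = (28.500, -50.700) on AF. Then |RW| = |W − R| = 56.396.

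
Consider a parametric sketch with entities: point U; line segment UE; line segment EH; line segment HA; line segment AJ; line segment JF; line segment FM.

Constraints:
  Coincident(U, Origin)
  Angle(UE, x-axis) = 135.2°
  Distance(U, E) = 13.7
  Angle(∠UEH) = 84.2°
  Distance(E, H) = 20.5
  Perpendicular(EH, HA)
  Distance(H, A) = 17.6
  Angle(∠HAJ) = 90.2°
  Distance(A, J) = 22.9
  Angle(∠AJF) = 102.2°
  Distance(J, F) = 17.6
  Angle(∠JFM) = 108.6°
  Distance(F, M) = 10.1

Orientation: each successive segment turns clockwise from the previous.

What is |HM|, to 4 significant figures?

18.63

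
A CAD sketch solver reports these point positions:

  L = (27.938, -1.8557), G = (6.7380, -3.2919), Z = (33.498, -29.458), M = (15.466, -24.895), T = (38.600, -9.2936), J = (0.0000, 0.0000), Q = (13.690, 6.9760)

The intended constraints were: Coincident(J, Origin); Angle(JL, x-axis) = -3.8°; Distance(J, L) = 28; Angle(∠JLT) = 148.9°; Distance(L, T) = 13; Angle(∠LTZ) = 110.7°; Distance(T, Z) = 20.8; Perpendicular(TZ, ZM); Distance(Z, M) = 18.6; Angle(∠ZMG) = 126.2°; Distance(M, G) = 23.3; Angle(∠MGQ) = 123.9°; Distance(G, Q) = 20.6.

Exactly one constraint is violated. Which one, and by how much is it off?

Distance(G, Q) = 20.6 — off by 8.20.

J = (0.00, 0.00) ✓; JL at -3.800° ✓; |JL| = 28.00 ✓; ∠JLT = 148.9° ✓; |LT| = 13.00 ✓; ∠LTZ = 110.7° ✓; |TZ| = 20.80 ✓; ∠(TZ, ZM) = 90.00° ✓; |ZM| = 18.60 ✓; ∠ZMG = 126.2° ✓; |MG| = 23.30 ✓; ∠MGQ = 123.9° ✓; |GQ| = 12.40 ✗.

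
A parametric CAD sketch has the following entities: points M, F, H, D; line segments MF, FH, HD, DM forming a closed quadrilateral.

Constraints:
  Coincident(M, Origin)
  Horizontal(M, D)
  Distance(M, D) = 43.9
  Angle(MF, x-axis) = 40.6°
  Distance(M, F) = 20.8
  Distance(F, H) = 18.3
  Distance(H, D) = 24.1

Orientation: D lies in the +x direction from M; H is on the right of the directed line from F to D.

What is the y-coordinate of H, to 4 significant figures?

-4.232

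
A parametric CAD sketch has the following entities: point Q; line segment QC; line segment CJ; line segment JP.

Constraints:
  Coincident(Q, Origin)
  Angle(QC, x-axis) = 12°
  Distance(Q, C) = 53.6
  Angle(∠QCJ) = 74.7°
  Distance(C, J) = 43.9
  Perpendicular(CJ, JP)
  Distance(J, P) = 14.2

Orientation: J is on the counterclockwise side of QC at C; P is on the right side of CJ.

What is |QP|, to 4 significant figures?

72.31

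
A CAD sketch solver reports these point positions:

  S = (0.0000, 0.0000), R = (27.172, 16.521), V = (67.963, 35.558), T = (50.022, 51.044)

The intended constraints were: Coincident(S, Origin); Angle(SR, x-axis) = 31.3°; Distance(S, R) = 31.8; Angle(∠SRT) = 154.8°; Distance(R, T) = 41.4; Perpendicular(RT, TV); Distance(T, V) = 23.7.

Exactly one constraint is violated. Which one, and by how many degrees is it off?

Perpendicular(RT, TV) — off by 7.30°.

S = (0.00, 0.00) ✓; SR at 31.30° ✓; |SR| = 31.80 ✓; ∠SRT = 154.8° ✓; |RT| = 41.40 ✓; ∠(RT, TV) = 97.30° ✗; |TV| = 23.70 ✓.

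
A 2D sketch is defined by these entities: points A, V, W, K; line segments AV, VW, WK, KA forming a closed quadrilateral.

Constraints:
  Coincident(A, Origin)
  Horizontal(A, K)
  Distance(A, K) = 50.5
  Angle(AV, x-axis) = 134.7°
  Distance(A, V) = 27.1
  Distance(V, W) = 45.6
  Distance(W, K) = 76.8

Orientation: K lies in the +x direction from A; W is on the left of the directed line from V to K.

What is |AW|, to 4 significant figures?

59.68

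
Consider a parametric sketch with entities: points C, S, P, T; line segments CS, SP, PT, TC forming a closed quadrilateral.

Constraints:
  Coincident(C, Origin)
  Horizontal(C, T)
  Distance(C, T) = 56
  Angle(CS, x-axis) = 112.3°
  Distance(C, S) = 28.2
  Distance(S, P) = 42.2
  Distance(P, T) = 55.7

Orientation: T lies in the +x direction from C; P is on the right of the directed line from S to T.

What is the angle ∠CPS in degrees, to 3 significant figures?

9.15°

Checks: |SP| = 42.20 ✓; |PT| = 55.70 ✓.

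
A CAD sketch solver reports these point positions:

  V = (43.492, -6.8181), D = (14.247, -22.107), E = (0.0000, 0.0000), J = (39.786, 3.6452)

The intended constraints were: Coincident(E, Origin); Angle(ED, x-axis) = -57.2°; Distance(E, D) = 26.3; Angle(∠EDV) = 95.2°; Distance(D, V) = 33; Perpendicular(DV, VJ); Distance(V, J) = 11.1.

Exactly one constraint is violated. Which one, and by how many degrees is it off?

Perpendicular(DV, VJ) — off by 8.10°.

E = (0.00, 0.00) ✓; ED at -57.20° ✓; |ED| = 26.30 ✓; ∠EDV = 95.20° ✓; |DV| = 33.00 ✓; ∠(DV, VJ) = 81.90° ✗; |VJ| = 11.10 ✓.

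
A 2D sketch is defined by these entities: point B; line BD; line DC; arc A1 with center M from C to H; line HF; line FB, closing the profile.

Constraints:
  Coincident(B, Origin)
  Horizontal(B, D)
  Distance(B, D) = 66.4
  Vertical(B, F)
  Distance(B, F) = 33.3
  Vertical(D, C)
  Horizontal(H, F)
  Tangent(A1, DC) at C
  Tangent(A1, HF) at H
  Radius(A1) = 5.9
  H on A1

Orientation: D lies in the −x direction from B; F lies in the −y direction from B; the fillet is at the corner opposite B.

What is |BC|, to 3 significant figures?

71.8

B is at the origin; BD is horizontal with |BD| = 66.4 and D on the −x side, so D = (-66.4, 0.00). B and F share the same x with |BF| = 33.3 and F on the −y side, so F = (0.00, -33.3). The virtual corner opposite B is at (-66.4, -33.3). Since A1 is tangent to DC there, MC ⟂ DC and tangency of A1 to HF means the radius MH is perpendicular to HF, with radius 5.9, so the center M sits 5.9 in from both sides at M = (-60.5, -27.4). That places the tangent points at C = (-66.4, -27.4) on DC and H = (-60.5, -33.3) on HF. Then |BC| = |C − B| = 71.8.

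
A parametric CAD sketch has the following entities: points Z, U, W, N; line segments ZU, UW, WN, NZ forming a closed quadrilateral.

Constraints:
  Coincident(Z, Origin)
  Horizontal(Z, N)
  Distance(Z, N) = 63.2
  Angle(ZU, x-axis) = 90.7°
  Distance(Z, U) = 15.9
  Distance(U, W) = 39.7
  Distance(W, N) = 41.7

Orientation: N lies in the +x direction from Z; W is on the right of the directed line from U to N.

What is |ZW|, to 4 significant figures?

28.78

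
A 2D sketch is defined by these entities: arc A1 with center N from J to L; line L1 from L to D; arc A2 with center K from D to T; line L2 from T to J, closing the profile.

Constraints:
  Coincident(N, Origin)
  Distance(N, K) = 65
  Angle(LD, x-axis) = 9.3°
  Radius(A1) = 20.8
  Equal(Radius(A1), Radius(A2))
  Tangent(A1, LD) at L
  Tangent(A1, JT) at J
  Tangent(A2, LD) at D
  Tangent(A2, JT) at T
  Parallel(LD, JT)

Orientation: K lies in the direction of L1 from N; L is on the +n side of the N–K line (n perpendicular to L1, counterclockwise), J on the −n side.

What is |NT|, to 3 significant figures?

68.2

Tangency of A1 to both parallel lines with radius 20.8 puts L and J at N ± 20.8·n: L = (-3.36, 20.5), J = (3.36, -20.5). Equal radii place D and T the same way about K: D = K + 20.8·n = (60.8, 31.0), T = K − 20.8·n = (67.5, -10.0). Then |NT| = |T − N| = 68.2.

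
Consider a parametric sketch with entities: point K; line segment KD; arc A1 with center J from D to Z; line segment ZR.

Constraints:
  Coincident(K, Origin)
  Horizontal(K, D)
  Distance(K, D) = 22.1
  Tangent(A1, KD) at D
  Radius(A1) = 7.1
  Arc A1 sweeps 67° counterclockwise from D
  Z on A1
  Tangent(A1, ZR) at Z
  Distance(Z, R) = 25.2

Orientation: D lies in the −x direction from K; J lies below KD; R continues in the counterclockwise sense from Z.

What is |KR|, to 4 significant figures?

47.31

On A1, D sits at bearing 90° from J; a 67° counterclockwise sweep puts Z at bearing 157°, so Z = J + 7.1·(cos 157°, sin 157°) = (-28.64, -4.326). Tangency of A1 to ZR means the radius JZ is perpendicular to ZR, so ZR runs along (−sin 157°, cos 157°); with |ZR| = 25.2, R = (-38.48, -27.52). Then |KR| = |R − K| = 47.31.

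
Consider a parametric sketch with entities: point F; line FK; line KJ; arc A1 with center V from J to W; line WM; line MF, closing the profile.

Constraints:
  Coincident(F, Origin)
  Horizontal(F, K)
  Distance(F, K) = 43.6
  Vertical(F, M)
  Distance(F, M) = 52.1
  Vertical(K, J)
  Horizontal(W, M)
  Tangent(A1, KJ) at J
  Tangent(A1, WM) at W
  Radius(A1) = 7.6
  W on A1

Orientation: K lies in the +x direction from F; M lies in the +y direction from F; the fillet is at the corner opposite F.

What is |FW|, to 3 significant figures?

63.3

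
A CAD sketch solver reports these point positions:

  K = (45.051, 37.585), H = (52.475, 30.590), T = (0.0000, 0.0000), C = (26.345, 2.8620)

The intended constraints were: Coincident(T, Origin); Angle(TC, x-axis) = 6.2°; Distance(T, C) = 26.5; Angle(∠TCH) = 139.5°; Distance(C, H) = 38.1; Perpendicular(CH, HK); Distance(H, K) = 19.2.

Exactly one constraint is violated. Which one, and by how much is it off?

Distance(H, K) = 19.2 — off by 9.00.

T = (0.00, 0.00) ✓; TC at 6.200° ✓; |TC| = 26.50 ✓; ∠TCH = 139.5° ✓; |CH| = 38.10 ✓; ∠(CH, HK) = 90.00° ✓; |HK| = 10.20 ✗.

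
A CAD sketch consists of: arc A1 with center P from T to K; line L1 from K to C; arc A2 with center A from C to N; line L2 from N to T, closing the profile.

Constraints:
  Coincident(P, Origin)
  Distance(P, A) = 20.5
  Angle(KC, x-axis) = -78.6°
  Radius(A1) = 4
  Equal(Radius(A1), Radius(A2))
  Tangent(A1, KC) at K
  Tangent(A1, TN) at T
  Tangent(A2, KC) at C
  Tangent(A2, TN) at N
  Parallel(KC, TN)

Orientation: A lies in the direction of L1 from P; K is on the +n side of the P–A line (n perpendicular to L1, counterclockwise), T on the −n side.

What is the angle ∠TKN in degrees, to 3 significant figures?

68.7°

Tangency of A1 to both parallel lines with radius 4.0 puts K and T at P ± 4.0·n: K = (3.92, 0.791), T = (-3.92, -0.791). Equal radii place C and N the same way about A: C = A + 4.0·n = (7.97, -19.3), N = A − 4.0·n = (0.131, -20.9). Then cos ∠TKN = KT·KN / (|KT||KN|), giving 68.7°.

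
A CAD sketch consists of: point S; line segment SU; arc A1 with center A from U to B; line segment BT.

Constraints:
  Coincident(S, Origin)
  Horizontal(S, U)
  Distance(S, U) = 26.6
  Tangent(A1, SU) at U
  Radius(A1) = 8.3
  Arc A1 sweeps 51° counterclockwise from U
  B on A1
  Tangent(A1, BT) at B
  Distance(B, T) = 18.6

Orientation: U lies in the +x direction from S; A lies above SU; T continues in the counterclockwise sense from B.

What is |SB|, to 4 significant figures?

33.19

S is at the origin; SU is horizontal with |SU| = 26.6 and U on the +x side, so U = (26.60, 0.000). Since A1 is tangent to SU there, AU ⟂ SU, so A = U + (0, 8.3) = (26.60, 8.300). On A1, U sits at bearing -90° from A; a 51° counterclockwise sweep puts B at bearing -39°, so B = A + 8.3·(cos -39°, sin -39°) = (33.05, 3.077). Then |SB| = |B − S| = 33.19.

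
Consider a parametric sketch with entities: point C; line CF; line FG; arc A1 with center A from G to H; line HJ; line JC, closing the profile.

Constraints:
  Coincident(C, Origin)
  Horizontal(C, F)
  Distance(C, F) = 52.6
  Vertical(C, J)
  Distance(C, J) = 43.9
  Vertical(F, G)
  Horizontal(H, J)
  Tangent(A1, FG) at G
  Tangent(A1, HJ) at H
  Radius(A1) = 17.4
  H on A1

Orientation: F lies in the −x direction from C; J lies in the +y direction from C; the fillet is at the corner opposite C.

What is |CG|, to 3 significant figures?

58.9

C is at the origin; C and F share the same y with |CF| = 52.6 and F on the −x side, so F = (-52.6, 0.00). CJ is vertical with |CJ| = 43.9 and J on the +y side, so J = (0.00, 43.9). The virtual corner opposite C is at (-52.6, 43.9). A1 meets FG tangentially, so AG is at right angles to FG and tangency of A1 to HJ means the radius AH is perpendicular to HJ, with radius 17.4, so the center A sits 17.4 in from both sides at A = (-35.2, 26.5). That places the tangent points at G = (-52.6, 26.5) on FG and H = (-35.2, 43.9) on HJ. Then |CG| = |G − C| = 58.9.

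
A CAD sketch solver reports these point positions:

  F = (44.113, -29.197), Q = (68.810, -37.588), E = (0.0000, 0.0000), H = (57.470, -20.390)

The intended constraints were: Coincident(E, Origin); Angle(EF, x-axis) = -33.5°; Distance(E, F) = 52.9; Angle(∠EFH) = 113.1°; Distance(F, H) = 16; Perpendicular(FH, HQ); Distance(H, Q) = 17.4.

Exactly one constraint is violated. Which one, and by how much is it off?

Distance(H, Q) = 17.4 — off by 3.20.

E = (0.00, 0.00) ✓; EF at -33.50° ✓; |EF| = 52.90 ✓; ∠EFH = 113.1° ✓; |FH| = 16.00 ✓; ∠(FH, HQ) = 90.00° ✓; |HQ| = 20.60 ✗.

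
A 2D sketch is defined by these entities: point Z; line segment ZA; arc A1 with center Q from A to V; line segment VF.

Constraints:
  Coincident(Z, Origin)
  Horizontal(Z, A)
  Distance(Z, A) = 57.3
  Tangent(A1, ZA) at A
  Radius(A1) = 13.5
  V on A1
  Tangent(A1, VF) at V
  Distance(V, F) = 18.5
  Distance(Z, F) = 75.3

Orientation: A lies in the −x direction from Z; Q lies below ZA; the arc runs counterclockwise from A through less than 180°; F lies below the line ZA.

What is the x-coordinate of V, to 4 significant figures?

-70.56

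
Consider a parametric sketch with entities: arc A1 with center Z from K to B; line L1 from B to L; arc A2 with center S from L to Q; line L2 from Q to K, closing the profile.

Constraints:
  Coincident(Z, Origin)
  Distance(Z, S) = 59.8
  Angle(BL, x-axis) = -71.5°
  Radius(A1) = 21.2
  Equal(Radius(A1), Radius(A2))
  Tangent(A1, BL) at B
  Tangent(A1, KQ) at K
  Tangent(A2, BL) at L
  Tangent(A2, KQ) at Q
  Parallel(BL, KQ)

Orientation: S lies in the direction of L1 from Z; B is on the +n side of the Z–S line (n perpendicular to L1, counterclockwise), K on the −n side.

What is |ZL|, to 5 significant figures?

63.447

The slot axis is L1's direction at -71.5°, so u = (cos -71.5°, sin -71.5°) = (0.31730, -0.94832) and n = (−sin -71.5°, cos -71.5°) = (0.94832, 0.31730). Z is at the origin and S lies 59.8 along u from Z, so S = 59.8·u = (18.975, -56.710). Tangency of A1 to both parallel lines with radius 21.2 puts B and K at Z ± 21.2·n: B = (20.104, 6.7269), K = (-20.104, -6.7269). Equal radii place L and Q the same way about S: L = S + 21.2·n = (39.079, -49.983), Q = S − 21.2·n = (-1.1296, -63.437). Then |ZL| = |L − Z| = 63.447.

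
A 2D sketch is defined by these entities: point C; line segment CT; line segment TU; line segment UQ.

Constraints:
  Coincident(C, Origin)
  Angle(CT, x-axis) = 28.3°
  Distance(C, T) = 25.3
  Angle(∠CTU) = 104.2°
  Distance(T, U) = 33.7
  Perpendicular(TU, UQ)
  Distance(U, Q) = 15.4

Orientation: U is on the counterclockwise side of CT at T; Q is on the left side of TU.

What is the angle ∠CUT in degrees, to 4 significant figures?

31.58°

C is at the origin; CT runs at 28.3° with length 25.3, so T = 25.3·(cos 28.3°, sin 28.3°) = (22.28, 11.99). ∠CTU = 104.2°, so TU runs at 28.3° + (180° − 104.2°) = 104.1° from the x-axis; with |TU| = 33.7, U = T + 33.7·(cos 104.1°, sin 104.1°) = (14.07, 44.68). Then cos ∠CUT = UC·UT / (|UC||UT|), giving 31.58°.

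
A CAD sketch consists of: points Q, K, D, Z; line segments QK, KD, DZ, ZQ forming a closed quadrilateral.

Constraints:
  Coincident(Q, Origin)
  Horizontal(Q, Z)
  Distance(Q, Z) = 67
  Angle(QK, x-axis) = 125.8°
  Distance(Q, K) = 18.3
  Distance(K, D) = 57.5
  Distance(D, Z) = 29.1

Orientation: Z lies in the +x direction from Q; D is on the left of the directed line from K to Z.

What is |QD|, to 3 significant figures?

50.9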